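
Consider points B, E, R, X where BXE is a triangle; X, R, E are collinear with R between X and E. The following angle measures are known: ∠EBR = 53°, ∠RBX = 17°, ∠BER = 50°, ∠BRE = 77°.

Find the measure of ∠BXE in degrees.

∠BXE = 60°

1. ∠BRX = 103°  [linear pair at R on XE]
2. ∠BXR = 60°  [△BXR]
3. ∠BXE = 60°  [R on ray XE]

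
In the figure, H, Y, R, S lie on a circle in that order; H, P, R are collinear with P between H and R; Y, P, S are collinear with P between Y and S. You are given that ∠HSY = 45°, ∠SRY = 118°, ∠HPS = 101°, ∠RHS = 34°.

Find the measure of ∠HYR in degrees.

∠HYR = 107°

1. ∠HRY = 45°  [same arc HY]
2. ∠SHY = 62°  [cyclic HYRS, opposite ∠H+∠R]
3. ∠RPY = 101°  [vertical angles at P]
4. ∠HYS = 73°  [△HYS]
5. ∠HPY = 79°  [linear pair at P on HR]
6. ∠RHY = 28°  [△HPY]
7. ∠HYR = 107°  [△HYR]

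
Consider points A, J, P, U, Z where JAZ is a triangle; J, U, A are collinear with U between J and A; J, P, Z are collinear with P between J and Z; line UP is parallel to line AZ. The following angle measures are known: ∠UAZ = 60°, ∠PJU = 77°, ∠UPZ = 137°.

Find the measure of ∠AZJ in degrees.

1. ∠JAZ = 60°  [U on ray AJ]
2. ∠AJZ = 77°  [U on JA, P on JZ]
3. ∠AZJ = 43°  [△JAZ]

∠AZJ = 43°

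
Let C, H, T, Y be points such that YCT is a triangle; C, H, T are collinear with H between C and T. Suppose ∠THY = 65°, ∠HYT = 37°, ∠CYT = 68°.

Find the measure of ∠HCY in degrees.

∠HCY = 34°

1. ∠HTY = 78°  [△YHT]
2. ∠CTY = 78°  [H on ray TC]
3. ∠TCY = 34°  [△YCT]
4. ∠HCY = 34°  [H on ray CT]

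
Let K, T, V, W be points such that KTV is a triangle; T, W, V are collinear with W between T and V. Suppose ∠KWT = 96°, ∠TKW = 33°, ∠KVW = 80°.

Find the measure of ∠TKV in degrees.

1. ∠KTW = 51°  [△KTW]
2. ∠KVT = 80°  [W on ray VT]
3. ∠KTV = 51°  [W on ray TV]
4. ∠TKV = 49°  [△KTV]

∠TKV = 49°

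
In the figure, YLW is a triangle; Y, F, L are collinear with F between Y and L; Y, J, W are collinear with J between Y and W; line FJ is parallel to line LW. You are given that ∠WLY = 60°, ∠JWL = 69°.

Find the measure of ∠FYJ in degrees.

∠FYJ = 51°

1. ∠LWY = 69°  [J on ray WY]
2. ∠LYW = 51°  [△YLW]
3. ∠FYJ = 51°  [F on YL, J on YW]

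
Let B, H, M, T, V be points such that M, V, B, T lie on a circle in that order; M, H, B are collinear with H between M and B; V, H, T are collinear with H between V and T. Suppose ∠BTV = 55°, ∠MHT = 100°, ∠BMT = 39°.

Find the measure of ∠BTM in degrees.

1. ∠BHT = 80°  [linear pair at H on MB]
2. ∠MBT = 45°  [△BHT]
3. ∠BTM = 96°  [△MBT]

∠BTM = 96°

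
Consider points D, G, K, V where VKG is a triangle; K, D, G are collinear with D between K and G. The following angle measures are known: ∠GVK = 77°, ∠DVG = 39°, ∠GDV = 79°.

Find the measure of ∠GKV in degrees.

∠GKV = 41°

1. ∠DGV = 62°  [△VDG]
2. ∠KGV = 62°  [D on ray GK]
3. ∠GKV = 41°  [△VKG]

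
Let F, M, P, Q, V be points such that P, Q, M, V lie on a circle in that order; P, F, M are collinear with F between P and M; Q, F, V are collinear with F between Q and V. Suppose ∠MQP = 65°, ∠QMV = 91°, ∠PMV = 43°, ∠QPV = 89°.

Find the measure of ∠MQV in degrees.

∠MQV = 22°

1. ∠MVP = 115°  [cyclic PQMV, opposite ∠Q+∠V]
2. ∠MPV = 22°  [△PMV]
3. ∠MQV = 22°  [same arc MV]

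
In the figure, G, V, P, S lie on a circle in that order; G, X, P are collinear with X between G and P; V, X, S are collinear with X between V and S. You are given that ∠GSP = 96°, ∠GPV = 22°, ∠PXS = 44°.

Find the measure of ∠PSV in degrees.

∠PSV = 74°

1. ∠GVP = 84°  [cyclic GVPS, opposite ∠V+∠S]
2. ∠PGV = 74°  [△GVP]
3. ∠PSV = 74°  [same arc VP]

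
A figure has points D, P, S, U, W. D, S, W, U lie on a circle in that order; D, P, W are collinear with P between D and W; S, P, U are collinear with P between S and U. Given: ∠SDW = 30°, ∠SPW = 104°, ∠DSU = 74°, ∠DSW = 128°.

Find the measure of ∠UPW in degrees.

∠UPW = 76°

1. ∠SUW = 30°  [same arc SW]
2. ∠DWU = 74°  [same arc DU]
3. ∠UPW = 76°  [△WPU]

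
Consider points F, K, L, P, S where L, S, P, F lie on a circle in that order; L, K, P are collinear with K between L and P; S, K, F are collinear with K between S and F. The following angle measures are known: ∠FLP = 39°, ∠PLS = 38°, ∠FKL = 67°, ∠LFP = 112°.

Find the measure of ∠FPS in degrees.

1. ∠FSP = 39°  [same arc PF]
2. ∠PFS = 38°  [same arc SP]
3. ∠FPS = 103°  [△SPF]

∠FPS = 103°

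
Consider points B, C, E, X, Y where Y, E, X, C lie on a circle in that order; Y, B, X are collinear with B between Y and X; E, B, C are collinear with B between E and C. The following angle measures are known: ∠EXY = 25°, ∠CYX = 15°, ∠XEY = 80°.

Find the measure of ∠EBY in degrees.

1. ∠CEX = 15°  [same arc XC]
2. ∠EBX = 140°  [△EBX]
3. ∠EBY = 40°  [linear pair at B on YX]

∠EBY = 40°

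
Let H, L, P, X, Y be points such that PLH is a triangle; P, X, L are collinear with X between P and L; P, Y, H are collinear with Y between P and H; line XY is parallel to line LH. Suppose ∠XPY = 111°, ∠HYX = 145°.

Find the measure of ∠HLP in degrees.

∠HLP = 34°

1. ∠PYX = 35°  [linear pair at Y on PH]
2. ∠PXY = 34°  [△PXY]
3. ∠HLP = 34°  [XY∥LH, corresponding at X]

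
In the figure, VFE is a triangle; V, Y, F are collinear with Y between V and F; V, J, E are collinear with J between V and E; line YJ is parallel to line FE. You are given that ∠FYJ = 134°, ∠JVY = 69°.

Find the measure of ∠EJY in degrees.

1. ∠JYV = 46°  [linear pair at Y on VF]
2. ∠VJY = 65°  [△VYJ]
3. ∠EJY = 115°  [linear pair at J on VE]

∠EJY = 115°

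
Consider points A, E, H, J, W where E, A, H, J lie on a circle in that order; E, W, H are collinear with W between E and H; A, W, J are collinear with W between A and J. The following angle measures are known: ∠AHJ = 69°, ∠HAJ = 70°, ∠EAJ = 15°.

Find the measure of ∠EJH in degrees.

1. ∠HEJ = 70°  [same arc HJ]
2. ∠EHJ = 15°  [same arc EJ]
3. ∠EJH = 95°  [△EHJ]

∠EJH = 95°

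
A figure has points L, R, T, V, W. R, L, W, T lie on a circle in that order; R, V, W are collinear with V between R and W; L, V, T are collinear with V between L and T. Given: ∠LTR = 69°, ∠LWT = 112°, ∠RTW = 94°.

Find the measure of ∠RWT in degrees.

∠RWT = 43°

1. ∠LRT = 68°  [cyclic RLWT, opposite ∠R+∠W]
2. ∠RLT = 43°  [△RLT]
3. ∠RWT = 43°  [same arc RT]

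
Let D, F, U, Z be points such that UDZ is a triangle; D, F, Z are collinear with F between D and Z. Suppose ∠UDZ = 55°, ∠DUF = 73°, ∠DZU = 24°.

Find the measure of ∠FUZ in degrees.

∠FUZ = 28°

1. ∠FDU = 55°  [F on ray DZ]
2. ∠DFU = 52°  [△UDF]
3. ∠FZU = 24°  [F on ray ZD]
4. ∠UFZ = 128°  [linear pair at F on DZ]
5. ∠FUZ = 28°  [△UFZ]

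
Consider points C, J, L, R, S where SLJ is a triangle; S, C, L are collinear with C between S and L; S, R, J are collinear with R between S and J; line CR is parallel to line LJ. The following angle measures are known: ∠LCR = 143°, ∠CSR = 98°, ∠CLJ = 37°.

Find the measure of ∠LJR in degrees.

1. ∠RCS = 37°  [linear pair at C on SL]
2. ∠CRS = 45°  [△SCR]
3. ∠CRJ = 135°  [linear pair at R on SJ]
4. ∠LJR = 45°  [CR∥LJ, co-interior at J–R]

∠LJR = 45°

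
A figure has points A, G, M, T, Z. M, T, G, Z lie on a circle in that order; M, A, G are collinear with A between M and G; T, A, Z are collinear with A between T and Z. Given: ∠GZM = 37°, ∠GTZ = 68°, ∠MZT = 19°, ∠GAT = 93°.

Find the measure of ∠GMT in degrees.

1. ∠GTM = 143°  [cyclic MTGZ, opposite ∠T+∠Z]
2. ∠MGT = 19°  [△TAG]
3. ∠GMT = 18°  [△MTG]

∠GMT = 18°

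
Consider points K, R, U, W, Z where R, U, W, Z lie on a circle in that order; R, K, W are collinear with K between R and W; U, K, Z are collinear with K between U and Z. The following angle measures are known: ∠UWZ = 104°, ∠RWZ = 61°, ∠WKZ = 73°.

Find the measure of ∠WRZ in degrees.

1. ∠URZ = 76°  [cyclic RUWZ, opposite ∠R+∠W]
2. ∠RUZ = 61°  [same arc RZ]
3. ∠RKZ = 107°  [linear pair at K on RW]
4. ∠RZU = 43°  [△RUZ]
5. ∠WRZ = 30°  [△RKZ]

∠WRZ = 30°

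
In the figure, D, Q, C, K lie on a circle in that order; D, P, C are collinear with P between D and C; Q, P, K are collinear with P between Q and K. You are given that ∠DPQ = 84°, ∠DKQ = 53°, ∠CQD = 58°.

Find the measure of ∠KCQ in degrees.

∠KCQ = 80°

1. ∠CPQ = 96°  [linear pair at P on DC]
2. ∠DCQ = 53°  [same arc DQ]
3. ∠CDQ = 69°  [△DQC]
4. ∠CQK = 31°  [△QPC]
5. ∠CKQ = 69°  [same arc QC]
6. ∠KCQ = 80°  [△QCK]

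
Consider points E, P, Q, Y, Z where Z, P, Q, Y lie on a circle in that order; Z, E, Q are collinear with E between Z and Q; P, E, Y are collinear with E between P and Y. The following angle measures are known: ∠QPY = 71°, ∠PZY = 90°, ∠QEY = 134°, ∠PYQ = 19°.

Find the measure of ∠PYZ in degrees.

∠PYZ = 63°

1. ∠QZY = 71°  [same arc QY]
2. ∠YEZ = 46°  [linear pair at E on ZQ]
3. ∠PYZ = 63°  [△ZEY]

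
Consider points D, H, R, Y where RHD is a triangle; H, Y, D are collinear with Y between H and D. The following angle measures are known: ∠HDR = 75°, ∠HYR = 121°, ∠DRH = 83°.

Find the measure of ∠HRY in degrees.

∠HRY = 37°

1. ∠DHR = 22°  [△RHD]
2. ∠RHY = 22°  [Y on ray HD]
3. ∠HRY = 37°  [△RHY]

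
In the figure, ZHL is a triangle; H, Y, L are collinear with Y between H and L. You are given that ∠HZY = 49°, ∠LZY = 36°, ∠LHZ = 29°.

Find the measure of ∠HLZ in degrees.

1. ∠YHZ = 29°  [Y on ray HL]
2. ∠HYZ = 102°  [△ZHY]
3. ∠LYZ = 78°  [linear pair at Y on HL]
4. ∠YLZ = 66°  [△ZYL]
5. ∠HLZ = 66°  [Y on ray LH]

∠HLZ = 66°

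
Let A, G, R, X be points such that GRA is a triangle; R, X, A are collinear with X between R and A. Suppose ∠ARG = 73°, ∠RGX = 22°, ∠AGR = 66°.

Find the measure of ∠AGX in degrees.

∠AGX = 44°

1. ∠GAR = 41°  [△GRA]
2. ∠GRX = 73°  [X on ray RA]
3. ∠GXR = 85°  [△GRX]
4. ∠GAX = 41°  [X on ray AR]
5. ∠AXG = 95°  [linear pair at X on RA]
6. ∠AGX = 44°  [△GXA]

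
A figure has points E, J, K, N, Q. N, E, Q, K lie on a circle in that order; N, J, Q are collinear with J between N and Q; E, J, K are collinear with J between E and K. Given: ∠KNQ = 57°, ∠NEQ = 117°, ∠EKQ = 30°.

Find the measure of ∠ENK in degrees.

∠ENK = 87°

1. ∠KEQ = 57°  [same arc QK]
2. ∠EQK = 93°  [△EQK]
3. ∠ENK = 87°  [cyclic NEQK, opposite ∠N+∠Q]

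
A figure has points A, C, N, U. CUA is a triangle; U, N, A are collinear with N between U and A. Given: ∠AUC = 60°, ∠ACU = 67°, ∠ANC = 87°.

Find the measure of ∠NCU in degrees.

1. ∠CUN = 60°  [N on ray UA]
2. ∠CNU = 93°  [linear pair at N on UA]
3. ∠NCU = 27°  [△CUN]

∠NCU = 27°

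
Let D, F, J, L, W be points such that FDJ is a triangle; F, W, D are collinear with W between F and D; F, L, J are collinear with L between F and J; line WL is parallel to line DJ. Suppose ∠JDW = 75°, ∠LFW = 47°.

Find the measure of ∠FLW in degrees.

∠FLW = 58°

1. ∠FDJ = 75°  [W on ray DF]
2. ∠DFJ = 47°  [W on FD, L on FJ]
3. ∠DJF = 58°  [△FDJ]
4. ∠FLW = 58°  [WL∥DJ, corresponding at L]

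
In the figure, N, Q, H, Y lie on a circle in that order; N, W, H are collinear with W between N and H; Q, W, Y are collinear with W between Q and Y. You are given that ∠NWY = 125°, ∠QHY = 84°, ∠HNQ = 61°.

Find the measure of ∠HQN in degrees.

∠HQN = 99°

1. ∠HWQ = 125°  [vertical angles at W]
2. ∠HYQ = 61°  [same arc QH]
3. ∠HQY = 35°  [△QHY]
4. ∠NHQ = 20°  [△QWH]
5. ∠HQN = 99°  [△NQH]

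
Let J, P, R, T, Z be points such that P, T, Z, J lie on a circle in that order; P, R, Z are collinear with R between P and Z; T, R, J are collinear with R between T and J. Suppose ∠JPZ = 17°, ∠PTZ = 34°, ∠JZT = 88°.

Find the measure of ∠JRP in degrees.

∠JRP = 92°

1. ∠JTZ = 17°  [same arc ZJ]
2. ∠PJZ = 146°  [cyclic PTZJ, opposite ∠T+∠J]
3. ∠TJZ = 75°  [△TZJ]
4. ∠JZP = 17°  [△PZJ]
5. ∠JRZ = 88°  [△ZRJ]
6. ∠JRP = 92°  [linear pair at R on PZ]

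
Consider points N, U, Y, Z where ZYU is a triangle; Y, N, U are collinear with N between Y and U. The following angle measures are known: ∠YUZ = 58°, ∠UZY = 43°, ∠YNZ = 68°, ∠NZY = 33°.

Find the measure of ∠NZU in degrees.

1. ∠NUZ = 58°  [N on ray UY]
2. ∠UNZ = 112°  [linear pair at N on YU]
3. ∠NZU = 10°  [△ZNU]

∠NZU = 10°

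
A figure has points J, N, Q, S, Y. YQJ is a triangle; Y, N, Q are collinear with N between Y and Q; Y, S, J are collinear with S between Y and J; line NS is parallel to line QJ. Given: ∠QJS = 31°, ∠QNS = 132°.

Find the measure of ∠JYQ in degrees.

∠JYQ = 101°

1. ∠QJY = 31°  [S on ray JY]
2. ∠SNY = 48°  [linear pair at N on YQ]
3. ∠NSY = 31°  [NS∥QJ, corresponding at S]
4. ∠NYS = 101°  [△YNS]
5. ∠JYQ = 101°  [N on YQ, S on YJ]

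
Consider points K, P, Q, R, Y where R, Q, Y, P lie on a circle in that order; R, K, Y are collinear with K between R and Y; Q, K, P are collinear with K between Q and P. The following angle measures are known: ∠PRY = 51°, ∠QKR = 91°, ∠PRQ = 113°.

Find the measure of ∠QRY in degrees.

∠QRY = 62°

1. ∠PQY = 51°  [same arc YP]
2. ∠PYQ = 67°  [cyclic RQYP, opposite ∠R+∠Y]
3. ∠QPY = 62°  [△QYP]
4. ∠QRY = 62°  [same arc QY]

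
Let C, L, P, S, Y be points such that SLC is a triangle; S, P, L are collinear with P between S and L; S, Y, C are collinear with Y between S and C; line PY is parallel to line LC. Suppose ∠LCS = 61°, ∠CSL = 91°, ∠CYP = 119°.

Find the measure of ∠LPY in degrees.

∠LPY = 152°

1. ∠CLS = 28°  [△SLC]
2. ∠SPY = 28°  [PY∥LC, corresponding at P]
3. ∠LPY = 152°  [linear pair at P on SL]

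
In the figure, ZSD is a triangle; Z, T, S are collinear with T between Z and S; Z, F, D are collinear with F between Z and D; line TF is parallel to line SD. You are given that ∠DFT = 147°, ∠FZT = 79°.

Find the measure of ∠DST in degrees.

1. ∠TFZ = 33°  [linear pair at F on ZD]
2. ∠FTZ = 68°  [△ZTF]
3. ∠FTS = 112°  [linear pair at T on ZS]
4. ∠DST = 68°  [TF∥SD, co-interior at S–T]

∠DST = 68°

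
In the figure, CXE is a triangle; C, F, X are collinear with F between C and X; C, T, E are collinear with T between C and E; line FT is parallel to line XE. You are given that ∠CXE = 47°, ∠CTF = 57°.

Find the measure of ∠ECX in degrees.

1. ∠CFT = 47°  [FT∥XE, corresponding at F]
2. ∠FCT = 76°  [△CFT]
3. ∠ECX = 76°  [F on CX, T on CE]

∠ECX = 76°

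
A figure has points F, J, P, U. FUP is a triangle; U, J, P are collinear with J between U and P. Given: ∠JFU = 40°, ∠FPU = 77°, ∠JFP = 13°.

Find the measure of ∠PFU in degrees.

1. ∠FPJ = 77°  [J on ray PU]
2. ∠FJP = 90°  [△FJP]
3. ∠FJU = 90°  [linear pair at J on UP]
4. ∠FUJ = 50°  [△FUJ]
5. ∠FUP = 50°  [J on ray UP]
6. ∠PFU = 53°  [△FUP]

∠PFU = 53°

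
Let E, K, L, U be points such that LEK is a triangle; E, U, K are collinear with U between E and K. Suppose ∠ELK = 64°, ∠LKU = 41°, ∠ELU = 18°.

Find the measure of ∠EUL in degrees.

∠EUL = 87°

1. ∠EKL = 41°  [U on ray KE]
2. ∠KEL = 75°  [△LEK]
3. ∠LEU = 75°  [U on ray EK]
4. ∠EUL = 87°  [△LEU]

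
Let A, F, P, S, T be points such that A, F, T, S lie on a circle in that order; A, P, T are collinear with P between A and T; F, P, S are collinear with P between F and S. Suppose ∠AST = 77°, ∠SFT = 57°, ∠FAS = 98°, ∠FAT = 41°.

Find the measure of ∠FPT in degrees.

1. ∠AFT = 103°  [cyclic AFTS, opposite ∠F+∠S]
2. ∠ATF = 36°  [△AFT]
3. ∠FPT = 87°  [△FPT]

∠FPT = 87°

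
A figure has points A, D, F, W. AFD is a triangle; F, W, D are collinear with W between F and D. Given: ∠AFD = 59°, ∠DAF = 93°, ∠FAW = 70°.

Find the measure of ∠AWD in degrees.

∠AWD = 129°

1. ∠AFW = 59°  [W on ray FD]
2. ∠AWF = 51°  [△AFW]
3. ∠AWD = 129°  [linear pair at W on FD]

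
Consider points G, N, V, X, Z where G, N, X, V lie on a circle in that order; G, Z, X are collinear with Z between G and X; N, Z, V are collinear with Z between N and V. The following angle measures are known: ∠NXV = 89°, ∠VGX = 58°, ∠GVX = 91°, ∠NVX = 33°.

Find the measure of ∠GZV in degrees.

1. ∠GXV = 31°  [△GXV]
2. ∠VZX = 116°  [△XZV]
3. ∠GZV = 64°  [linear pair at Z on GX]

∠GZV = 64°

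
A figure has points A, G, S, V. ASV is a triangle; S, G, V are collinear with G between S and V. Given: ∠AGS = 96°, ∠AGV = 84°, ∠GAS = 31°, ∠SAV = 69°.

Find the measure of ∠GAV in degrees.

1. ∠ASG = 53°  [△ASG]
2. ∠ASV = 53°  [G on ray SV]
3. ∠AVS = 58°  [△ASV]
4. ∠AVG = 58°  [G on ray VS]
5. ∠GAV = 38°  [△AGV]

∠GAV = 38°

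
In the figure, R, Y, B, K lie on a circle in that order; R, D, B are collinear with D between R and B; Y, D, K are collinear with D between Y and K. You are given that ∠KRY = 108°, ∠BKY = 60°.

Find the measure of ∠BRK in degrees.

1. ∠KBY = 72°  [cyclic RYBK, opposite ∠R+∠B]
2. ∠BYK = 48°  [△YBK]
3. ∠BRK = 48°  [same arc BK]

∠BRK = 48°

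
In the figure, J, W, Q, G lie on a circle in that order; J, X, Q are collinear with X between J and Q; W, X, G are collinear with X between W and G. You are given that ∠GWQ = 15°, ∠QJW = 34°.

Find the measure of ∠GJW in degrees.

1. ∠QGW = 34°  [same arc WQ]
2. ∠GQW = 131°  [△WQG]
3. ∠GJW = 49°  [cyclic JWQG, opposite ∠J+∠Q]

∠GJW = 49°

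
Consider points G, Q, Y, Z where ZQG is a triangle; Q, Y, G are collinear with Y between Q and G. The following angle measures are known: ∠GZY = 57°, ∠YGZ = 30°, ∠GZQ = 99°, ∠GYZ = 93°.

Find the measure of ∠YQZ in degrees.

∠YQZ = 51°

1. ∠QGZ = 30°  [Y on ray GQ]
2. ∠GQZ = 51°  [△ZQG]
3. ∠YQZ = 51°  [Y on ray QG]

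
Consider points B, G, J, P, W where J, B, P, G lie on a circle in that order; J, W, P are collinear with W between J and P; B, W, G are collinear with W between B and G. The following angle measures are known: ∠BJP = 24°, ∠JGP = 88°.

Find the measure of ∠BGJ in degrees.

∠BGJ = 64°

1. ∠JBP = 92°  [cyclic JBPG, opposite ∠B+∠G]
2. ∠BPJ = 64°  [△JBP]
3. ∠BGJ = 64°  [same arc JB]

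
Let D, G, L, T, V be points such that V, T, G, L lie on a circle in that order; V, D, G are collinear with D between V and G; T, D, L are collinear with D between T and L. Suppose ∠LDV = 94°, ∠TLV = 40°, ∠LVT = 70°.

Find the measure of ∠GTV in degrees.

∠GTV = 116°

1. ∠GDT = 94°  [vertical angles at D]
2. ∠TGV = 40°  [same arc VT]
3. ∠LTV = 70°  [△VTL]
4. ∠TDV = 86°  [linear pair at D on VG]
5. ∠GVT = 24°  [△VDT]
6. ∠GTV = 116°  [△VTG]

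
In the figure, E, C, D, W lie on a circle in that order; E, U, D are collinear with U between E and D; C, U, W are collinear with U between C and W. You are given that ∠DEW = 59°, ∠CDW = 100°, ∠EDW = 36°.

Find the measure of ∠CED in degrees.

1. ∠DCW = 59°  [same arc DW]
2. ∠CWD = 21°  [△CDW]
3. ∠CED = 21°  [same arc CD]

∠CED = 21°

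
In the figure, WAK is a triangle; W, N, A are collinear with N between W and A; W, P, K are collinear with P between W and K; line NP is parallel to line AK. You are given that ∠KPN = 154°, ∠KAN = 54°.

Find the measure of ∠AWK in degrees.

1. ∠NPW = 26°  [linear pair at P on WK]
2. ∠KAW = 54°  [N on ray AW]
3. ∠AKW = 26°  [NP∥AK, corresponding at P]
4. ∠AWK = 100°  [△WAK]

∠AWK = 100°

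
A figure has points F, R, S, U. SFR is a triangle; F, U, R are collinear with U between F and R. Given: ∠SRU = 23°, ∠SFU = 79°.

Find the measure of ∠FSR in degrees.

∠FSR = 78°

1. ∠FRS = 23°  [U on ray RF]
2. ∠RFS = 79°  [U on ray FR]
3. ∠FSR = 78°  [△SFR]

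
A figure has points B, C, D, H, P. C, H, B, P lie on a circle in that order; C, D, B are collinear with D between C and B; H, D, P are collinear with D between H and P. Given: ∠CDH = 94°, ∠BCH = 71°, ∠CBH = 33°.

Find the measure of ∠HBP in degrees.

∠HBP = 48°

1. ∠BDH = 86°  [linear pair at D on CB]
2. ∠BPH = 71°  [same arc HB]
3. ∠BHP = 61°  [△HDB]
4. ∠HBP = 48°  [△HBP]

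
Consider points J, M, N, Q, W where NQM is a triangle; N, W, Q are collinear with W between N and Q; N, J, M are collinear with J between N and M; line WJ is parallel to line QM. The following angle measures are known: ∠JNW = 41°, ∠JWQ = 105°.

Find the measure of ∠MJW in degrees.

∠MJW = 116°

1. ∠JWN = 75°  [linear pair at W on NQ]
2. ∠NJW = 64°  [△NWJ]
3. ∠MJW = 116°  [linear pair at J on NM]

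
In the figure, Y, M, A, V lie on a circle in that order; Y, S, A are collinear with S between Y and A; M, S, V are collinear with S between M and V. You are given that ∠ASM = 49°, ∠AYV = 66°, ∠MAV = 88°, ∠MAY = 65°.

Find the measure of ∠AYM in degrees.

1. ∠AMV = 66°  [△MSA]
2. ∠AVM = 26°  [△MAV]
3. ∠AYM = 26°  [same arc MA]

∠AYM = 26°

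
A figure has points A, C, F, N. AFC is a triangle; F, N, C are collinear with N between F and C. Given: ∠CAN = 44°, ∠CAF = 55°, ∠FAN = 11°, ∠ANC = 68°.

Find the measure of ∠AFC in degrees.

1. ∠ACN = 68°  [△ANC]
2. ∠ACF = 68°  [N on ray CF]
3. ∠AFC = 57°  [△AFC]

∠AFC = 57°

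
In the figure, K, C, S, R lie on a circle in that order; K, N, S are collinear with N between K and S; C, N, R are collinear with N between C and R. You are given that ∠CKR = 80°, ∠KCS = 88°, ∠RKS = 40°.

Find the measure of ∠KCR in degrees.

1. ∠KRS = 92°  [cyclic KCSR, opposite ∠C+∠R]
2. ∠KSR = 48°  [△KSR]
3. ∠KCR = 48°  [same arc KR]

∠KCR = 48°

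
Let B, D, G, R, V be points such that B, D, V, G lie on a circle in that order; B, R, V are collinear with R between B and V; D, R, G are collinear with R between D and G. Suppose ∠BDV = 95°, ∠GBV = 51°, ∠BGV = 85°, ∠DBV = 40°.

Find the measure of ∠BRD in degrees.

∠BRD = 96°

1. ∠BVD = 45°  [△BDV]
2. ∠GDV = 51°  [same arc VG]
3. ∠DRV = 84°  [△DRV]
4. ∠BRD = 96°  [linear pair at R on BV]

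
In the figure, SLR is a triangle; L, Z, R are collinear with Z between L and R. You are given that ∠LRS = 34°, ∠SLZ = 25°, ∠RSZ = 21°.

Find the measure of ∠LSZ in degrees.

1. ∠SRZ = 34°  [Z on ray RL]
2. ∠RZS = 125°  [△SZR]
3. ∠LZS = 55°  [linear pair at Z on LR]
4. ∠LSZ = 100°  [△SLZ]

∠LSZ = 100°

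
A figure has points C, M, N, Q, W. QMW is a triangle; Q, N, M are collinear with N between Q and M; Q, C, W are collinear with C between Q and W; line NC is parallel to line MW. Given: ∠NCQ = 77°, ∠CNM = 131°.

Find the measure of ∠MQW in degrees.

1. ∠CNQ = 49°  [linear pair at N on QM]
2. ∠CQN = 54°  [△QNC]
3. ∠MQW = 54°  [N on QM, C on QW]

∠MQW = 54°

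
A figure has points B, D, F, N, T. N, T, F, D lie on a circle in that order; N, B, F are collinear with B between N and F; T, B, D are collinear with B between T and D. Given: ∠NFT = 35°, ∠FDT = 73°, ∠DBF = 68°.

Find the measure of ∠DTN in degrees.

1. ∠FNT = 73°  [same arc TF]
2. ∠NBT = 68°  [vertical angles at B]
3. ∠DTN = 39°  [△NBT]

∠DTN = 39°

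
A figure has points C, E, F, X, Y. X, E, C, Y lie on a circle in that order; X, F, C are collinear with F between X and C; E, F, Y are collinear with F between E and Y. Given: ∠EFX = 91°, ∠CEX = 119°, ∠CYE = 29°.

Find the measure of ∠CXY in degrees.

∠CXY = 59°

1. ∠CFY = 91°  [vertical angles at F]
2. ∠CYX = 61°  [cyclic XECY, opposite ∠E+∠Y]
3. ∠XCY = 60°  [△CFY]
4. ∠CXY = 59°  [△XCY]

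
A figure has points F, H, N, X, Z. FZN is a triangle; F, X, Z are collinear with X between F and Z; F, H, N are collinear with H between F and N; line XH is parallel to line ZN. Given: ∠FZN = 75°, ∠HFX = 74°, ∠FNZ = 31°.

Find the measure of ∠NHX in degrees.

∠NHX = 149°

1. ∠FXH = 75°  [XH∥ZN, corresponding at X]
2. ∠FHX = 31°  [△FXH]
3. ∠NHX = 149°  [linear pair at H on FN]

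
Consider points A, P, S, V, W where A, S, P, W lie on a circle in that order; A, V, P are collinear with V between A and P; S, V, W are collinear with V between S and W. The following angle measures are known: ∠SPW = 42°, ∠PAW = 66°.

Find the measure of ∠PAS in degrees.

1. ∠PSW = 66°  [same arc PW]
2. ∠PWS = 72°  [△SPW]
3. ∠PAS = 72°  [same arc SP]

∠PAS = 72°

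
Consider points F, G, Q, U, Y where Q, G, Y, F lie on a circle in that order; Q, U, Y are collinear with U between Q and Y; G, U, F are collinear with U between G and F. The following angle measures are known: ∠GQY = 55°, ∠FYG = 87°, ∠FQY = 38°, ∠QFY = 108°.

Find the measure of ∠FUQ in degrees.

1. ∠GFY = 55°  [same arc GY]
2. ∠FYQ = 34°  [△QYF]
3. ∠FUY = 91°  [△YUF]
4. ∠FUQ = 89°  [linear pair at U on QY]

∠FUQ = 89°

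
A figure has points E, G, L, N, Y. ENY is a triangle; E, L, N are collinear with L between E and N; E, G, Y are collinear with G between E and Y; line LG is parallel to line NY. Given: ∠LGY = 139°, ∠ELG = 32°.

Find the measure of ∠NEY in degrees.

∠NEY = 107°

1. ∠EGL = 41°  [linear pair at G on EY]
2. ∠GEL = 107°  [△ELG]
3. ∠NEY = 107°  [L on EN, G on EY]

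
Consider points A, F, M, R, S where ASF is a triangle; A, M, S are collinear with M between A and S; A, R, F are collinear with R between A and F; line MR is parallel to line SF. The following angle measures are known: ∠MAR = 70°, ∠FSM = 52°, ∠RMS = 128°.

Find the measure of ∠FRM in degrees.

1. ∠AMR = 52°  [linear pair at M on AS]
2. ∠ARM = 58°  [△AMR]
3. ∠FRM = 122°  [linear pair at R on AF]

∠FRM = 122°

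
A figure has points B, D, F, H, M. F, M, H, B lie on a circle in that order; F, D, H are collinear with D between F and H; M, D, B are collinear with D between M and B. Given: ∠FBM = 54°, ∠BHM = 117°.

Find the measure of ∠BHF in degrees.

∠BHF = 63°

1. ∠BFM = 63°  [cyclic FMHB, opposite ∠F+∠H]
2. ∠BMF = 63°  [△FMB]
3. ∠BHF = 63°  [same arc FB]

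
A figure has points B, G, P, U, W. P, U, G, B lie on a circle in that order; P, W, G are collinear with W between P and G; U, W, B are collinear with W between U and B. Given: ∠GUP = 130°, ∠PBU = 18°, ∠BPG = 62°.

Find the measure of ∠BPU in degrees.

∠BPU = 94°

1. ∠GBP = 50°  [cyclic PUGB, opposite ∠U+∠B]
2. ∠BGP = 68°  [△PGB]
3. ∠BUP = 68°  [same arc PB]
4. ∠BPU = 94°  [△PUB]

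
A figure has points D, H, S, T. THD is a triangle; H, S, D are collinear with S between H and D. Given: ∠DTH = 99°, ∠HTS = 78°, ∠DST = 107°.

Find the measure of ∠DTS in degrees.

∠DTS = 21°

1. ∠HST = 73°  [linear pair at S on HD]
2. ∠SHT = 29°  [△THS]
3. ∠DHT = 29°  [S on ray HD]
4. ∠HDT = 52°  [△THD]
5. ∠SDT = 52°  [S on ray DH]
6. ∠DTS = 21°  [△TSD]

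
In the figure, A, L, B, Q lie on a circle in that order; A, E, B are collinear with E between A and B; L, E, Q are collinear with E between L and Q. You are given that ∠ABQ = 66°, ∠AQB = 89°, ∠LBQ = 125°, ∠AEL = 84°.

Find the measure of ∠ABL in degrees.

1. ∠ALQ = 66°  [same arc AQ]
2. ∠ALB = 91°  [cyclic ALBQ, opposite ∠L+∠Q]
3. ∠BAL = 30°  [△AEL]
4. ∠ABL = 59°  [△ALB]

∠ABL = 59°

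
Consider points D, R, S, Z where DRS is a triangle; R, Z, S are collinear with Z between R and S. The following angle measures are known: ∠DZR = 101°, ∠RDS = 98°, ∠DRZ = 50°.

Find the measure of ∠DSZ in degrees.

1. ∠DRS = 50°  [Z on ray RS]
2. ∠DSR = 32°  [△DRS]
3. ∠DSZ = 32°  [Z on ray SR]

∠DSZ = 32°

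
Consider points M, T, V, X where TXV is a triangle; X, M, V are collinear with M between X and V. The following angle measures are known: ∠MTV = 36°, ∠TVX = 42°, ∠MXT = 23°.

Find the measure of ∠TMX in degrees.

1. ∠MVT = 42°  [M on ray VX]
2. ∠TMV = 102°  [△TMV]
3. ∠TMX = 78°  [linear pair at M on XV]

∠TMX = 78°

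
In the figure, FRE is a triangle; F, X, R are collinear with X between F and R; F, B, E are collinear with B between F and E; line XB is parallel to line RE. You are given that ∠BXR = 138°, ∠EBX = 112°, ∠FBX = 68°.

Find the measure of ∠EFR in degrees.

∠EFR = 70°

1. ∠BXF = 42°  [linear pair at X on FR]
2. ∠BFX = 70°  [△FXB]
3. ∠EFR = 70°  [X on FR, B on FE]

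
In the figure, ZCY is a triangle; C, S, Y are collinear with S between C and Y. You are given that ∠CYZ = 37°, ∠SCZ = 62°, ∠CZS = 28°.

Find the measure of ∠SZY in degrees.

1. ∠SYZ = 37°  [S on ray YC]
2. ∠CSZ = 90°  [△ZCS]
3. ∠YSZ = 90°  [linear pair at S on CY]
4. ∠SZY = 53°  [△ZSY]

∠SZY = 53°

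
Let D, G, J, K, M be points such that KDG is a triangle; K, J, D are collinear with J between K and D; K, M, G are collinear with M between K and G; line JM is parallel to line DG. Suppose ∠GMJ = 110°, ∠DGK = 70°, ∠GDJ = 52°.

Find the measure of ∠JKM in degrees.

∠JKM = 58°

1. ∠GDK = 52°  [J on ray DK]
2. ∠DKG = 58°  [△KDG]
3. ∠JKM = 58°  [J on KD, M on KG]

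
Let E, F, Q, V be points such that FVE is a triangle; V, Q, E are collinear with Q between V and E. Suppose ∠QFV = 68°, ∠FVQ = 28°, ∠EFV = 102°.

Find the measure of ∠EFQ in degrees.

∠EFQ = 34°

1. ∠FQV = 84°  [△FVQ]
2. ∠EVF = 28°  [Q on ray VE]
3. ∠FEV = 50°  [△FVE]
4. ∠EQF = 96°  [linear pair at Q on VE]
5. ∠FEQ = 50°  [Q on ray EV]
6. ∠EFQ = 34°  [△FQE]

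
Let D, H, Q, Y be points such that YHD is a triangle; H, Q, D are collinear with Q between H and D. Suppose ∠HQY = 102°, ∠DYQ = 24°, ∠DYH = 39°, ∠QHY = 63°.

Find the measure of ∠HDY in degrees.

1. ∠DQY = 78°  [linear pair at Q on HD]
2. ∠QDY = 78°  [△YQD]
3. ∠HDY = 78°  [Q on ray DH]

∠HDY = 78°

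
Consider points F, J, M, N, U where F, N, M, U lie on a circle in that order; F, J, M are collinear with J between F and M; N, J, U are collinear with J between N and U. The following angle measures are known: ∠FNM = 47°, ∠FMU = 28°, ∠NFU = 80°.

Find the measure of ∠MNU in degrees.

1. ∠FUM = 133°  [cyclic FNMU, opposite ∠N+∠U]
2. ∠MFU = 19°  [△FMU]
3. ∠MNU = 19°  [same arc MU]

∠MNU = 19°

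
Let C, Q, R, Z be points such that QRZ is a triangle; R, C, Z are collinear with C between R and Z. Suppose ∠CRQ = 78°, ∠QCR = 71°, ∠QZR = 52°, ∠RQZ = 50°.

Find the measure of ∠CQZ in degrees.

1. ∠QCZ = 109°  [linear pair at C on RZ]
2. ∠CZQ = 52°  [C on ray ZR]
3. ∠CQZ = 19°  [△QCZ]

∠CQZ = 19°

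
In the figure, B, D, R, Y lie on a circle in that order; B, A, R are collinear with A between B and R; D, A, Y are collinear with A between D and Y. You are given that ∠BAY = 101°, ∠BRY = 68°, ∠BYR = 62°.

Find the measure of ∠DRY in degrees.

1. ∠RAY = 79°  [linear pair at A on BR]
2. ∠RBY = 50°  [△BRY]
3. ∠DYR = 33°  [△RAY]
4. ∠RDY = 50°  [same arc RY]
5. ∠DRY = 97°  [△DRY]

∠DRY = 97°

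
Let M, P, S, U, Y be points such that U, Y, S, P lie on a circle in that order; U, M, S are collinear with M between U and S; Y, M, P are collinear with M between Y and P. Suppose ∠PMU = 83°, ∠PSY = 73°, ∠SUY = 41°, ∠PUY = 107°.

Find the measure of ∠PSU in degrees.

∠PSU = 42°

1. ∠PMS = 97°  [linear pair at M on US]
2. ∠SPY = 41°  [same arc YS]
3. ∠PSU = 42°  [△SMP]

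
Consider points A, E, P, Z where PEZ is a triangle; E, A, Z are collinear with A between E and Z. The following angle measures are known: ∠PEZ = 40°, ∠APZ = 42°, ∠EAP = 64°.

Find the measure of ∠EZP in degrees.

1. ∠PAZ = 116°  [linear pair at A on EZ]
2. ∠AZP = 22°  [△PAZ]
3. ∠EZP = 22°  [A on ray ZE]

∠EZP = 22°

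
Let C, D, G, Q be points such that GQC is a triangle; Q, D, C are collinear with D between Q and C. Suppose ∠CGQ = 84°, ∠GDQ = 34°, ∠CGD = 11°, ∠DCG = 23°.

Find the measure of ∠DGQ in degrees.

∠DGQ = 73°

1. ∠GCQ = 23°  [D on ray CQ]
2. ∠CQG = 73°  [△GQC]
3. ∠DQG = 73°  [D on ray QC]
4. ∠DGQ = 73°  [△GQD]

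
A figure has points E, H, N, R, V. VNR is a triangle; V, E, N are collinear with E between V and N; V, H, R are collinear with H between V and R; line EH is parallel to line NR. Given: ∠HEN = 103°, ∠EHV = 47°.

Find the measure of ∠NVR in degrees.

1. ∠HEV = 77°  [linear pair at E on VN]
2. ∠EVH = 56°  [△VEH]
3. ∠NVR = 56°  [E on VN, H on VR]

∠NVR = 56°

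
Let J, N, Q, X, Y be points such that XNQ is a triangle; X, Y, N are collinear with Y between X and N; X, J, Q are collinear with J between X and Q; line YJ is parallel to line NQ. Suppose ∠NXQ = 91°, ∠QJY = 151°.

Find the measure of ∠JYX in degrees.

∠JYX = 60°

1. ∠JXY = 91°  [Y on XN, J on XQ]
2. ∠XJY = 29°  [linear pair at J on XQ]
3. ∠JYX = 60°  [△XYJ]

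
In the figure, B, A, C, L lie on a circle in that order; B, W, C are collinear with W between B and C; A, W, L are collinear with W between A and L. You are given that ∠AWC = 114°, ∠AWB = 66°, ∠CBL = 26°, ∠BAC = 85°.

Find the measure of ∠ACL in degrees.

∠ACL = 99°

1. ∠CWL = 66°  [vertical angles at W]
2. ∠CAL = 26°  [same arc CL]
3. ∠BLC = 95°  [cyclic BACL, opposite ∠A+∠L]
4. ∠BCL = 59°  [△BCL]
5. ∠ALC = 55°  [△CWL]
6. ∠ACL = 99°  [△ACL]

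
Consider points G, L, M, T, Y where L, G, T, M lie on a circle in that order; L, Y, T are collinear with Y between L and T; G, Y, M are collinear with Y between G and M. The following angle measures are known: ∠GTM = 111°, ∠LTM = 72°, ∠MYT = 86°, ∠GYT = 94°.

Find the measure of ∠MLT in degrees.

1. ∠GLM = 69°  [cyclic LGTM, opposite ∠L+∠T]
2. ∠LGM = 72°  [same arc LM]
3. ∠LYM = 94°  [linear pair at Y on LT]
4. ∠GML = 39°  [△LGM]
5. ∠MLT = 47°  [△LYM]

∠MLT = 47°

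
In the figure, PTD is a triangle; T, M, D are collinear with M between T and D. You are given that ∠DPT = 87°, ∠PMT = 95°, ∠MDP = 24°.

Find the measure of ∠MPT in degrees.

∠MPT = 16°

1. ∠PDT = 24°  [M on ray DT]
2. ∠DTP = 69°  [△PTD]
3. ∠MTP = 69°  [M on ray TD]
4. ∠MPT = 16°  [△PTM]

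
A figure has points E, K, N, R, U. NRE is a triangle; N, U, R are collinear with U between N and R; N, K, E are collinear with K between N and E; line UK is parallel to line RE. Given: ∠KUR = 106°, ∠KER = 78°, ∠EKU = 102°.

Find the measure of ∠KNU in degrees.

∠KNU = 28°

1. ∠KUN = 74°  [linear pair at U on NR]
2. ∠NKU = 78°  [linear pair at K on NE]
3. ∠KNU = 28°  [△NUK]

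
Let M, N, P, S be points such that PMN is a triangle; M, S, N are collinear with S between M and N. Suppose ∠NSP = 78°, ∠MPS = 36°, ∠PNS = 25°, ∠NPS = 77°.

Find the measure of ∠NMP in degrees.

∠NMP = 42°

1. ∠MSP = 102°  [linear pair at S on MN]
2. ∠PMS = 42°  [△PMS]
3. ∠NMP = 42°  [S on ray MN]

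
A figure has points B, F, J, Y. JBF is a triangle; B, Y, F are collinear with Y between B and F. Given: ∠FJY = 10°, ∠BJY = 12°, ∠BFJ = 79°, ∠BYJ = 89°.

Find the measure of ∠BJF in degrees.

∠BJF = 22°

1. ∠JBY = 79°  [△JBY]
2. ∠FBJ = 79°  [Y on ray BF]
3. ∠BJF = 22°  [△JBF]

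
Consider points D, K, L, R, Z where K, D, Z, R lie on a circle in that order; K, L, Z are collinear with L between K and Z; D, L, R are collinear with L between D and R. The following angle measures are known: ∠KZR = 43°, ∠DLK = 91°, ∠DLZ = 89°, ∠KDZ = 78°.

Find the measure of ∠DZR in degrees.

1. ∠KDR = 43°  [same arc KR]
2. ∠RLZ = 91°  [vertical angles at L]
3. ∠DKZ = 46°  [△KLD]
4. ∠DZK = 56°  [△KDZ]
5. ∠DRZ = 46°  [△ZLR]
6. ∠RDZ = 35°  [△DLZ]
7. ∠DZR = 99°  [△DZR]

∠DZR = 99°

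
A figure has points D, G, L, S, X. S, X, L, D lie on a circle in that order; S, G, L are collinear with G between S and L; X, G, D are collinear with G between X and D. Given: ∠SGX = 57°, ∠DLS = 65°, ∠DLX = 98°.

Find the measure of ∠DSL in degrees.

∠DSL = 24°

1. ∠DGL = 57°  [vertical angles at G]
2. ∠LDX = 58°  [△LGD]
3. ∠DXL = 24°  [△XLD]
4. ∠DSL = 24°  [same arc LD]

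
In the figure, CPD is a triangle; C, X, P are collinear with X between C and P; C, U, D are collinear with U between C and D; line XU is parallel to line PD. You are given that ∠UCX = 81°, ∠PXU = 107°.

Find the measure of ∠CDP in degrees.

∠CDP = 26°

1. ∠CXU = 73°  [linear pair at X on CP]
2. ∠CUX = 26°  [△CXU]
3. ∠CDP = 26°  [XU∥PD, corresponding at U]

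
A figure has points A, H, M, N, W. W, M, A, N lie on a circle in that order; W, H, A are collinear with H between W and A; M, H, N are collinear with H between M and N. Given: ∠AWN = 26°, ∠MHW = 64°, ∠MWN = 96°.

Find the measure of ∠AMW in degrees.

1. ∠AMN = 26°  [same arc AN]
2. ∠AHM = 116°  [linear pair at H on WA]
3. ∠MAN = 84°  [cyclic WMAN, opposite ∠W+∠A]
4. ∠ANM = 70°  [△MAN]
5. ∠MAW = 38°  [△MHA]
6. ∠AWM = 70°  [same arc MA]
7. ∠AMW = 72°  [△WMA]

∠AMW = 72°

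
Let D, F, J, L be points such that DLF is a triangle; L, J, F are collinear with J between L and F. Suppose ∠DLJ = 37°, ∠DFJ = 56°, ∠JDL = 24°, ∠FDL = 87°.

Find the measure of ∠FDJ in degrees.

∠FDJ = 63°

1. ∠DJL = 119°  [△DLJ]
2. ∠DJF = 61°  [linear pair at J on LF]
3. ∠FDJ = 63°  [△DJF]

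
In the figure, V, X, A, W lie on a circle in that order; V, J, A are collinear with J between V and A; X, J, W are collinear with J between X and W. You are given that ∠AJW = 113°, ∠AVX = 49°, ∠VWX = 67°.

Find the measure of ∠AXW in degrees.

∠AXW = 46°

1. ∠VJX = 113°  [vertical angles at J]
2. ∠VAX = 67°  [same arc VX]
3. ∠AJX = 67°  [linear pair at J on VA]
4. ∠AXW = 46°  [△XJA]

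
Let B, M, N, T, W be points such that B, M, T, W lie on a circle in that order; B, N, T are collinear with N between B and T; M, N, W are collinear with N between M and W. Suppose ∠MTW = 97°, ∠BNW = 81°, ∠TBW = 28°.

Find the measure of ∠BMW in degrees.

∠BMW = 26°

1. ∠MBW = 83°  [cyclic BMTW, opposite ∠B+∠T]
2. ∠BWM = 71°  [△BNW]
3. ∠BMW = 26°  [△BMW]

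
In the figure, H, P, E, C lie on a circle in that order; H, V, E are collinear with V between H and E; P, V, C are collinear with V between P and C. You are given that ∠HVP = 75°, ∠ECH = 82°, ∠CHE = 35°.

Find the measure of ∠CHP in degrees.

∠CHP = 77°

1. ∠CVE = 75°  [vertical angles at V]
2. ∠CEH = 63°  [△HEC]
3. ∠CVH = 105°  [linear pair at V on HE]
4. ∠CPH = 63°  [same arc HC]
5. ∠HCP = 40°  [△HVC]
6. ∠CHP = 77°  [△HPC]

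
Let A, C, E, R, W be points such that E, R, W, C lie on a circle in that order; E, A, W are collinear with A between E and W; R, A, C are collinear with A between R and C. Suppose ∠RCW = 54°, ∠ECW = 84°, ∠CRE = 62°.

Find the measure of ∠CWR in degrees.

1. ∠REW = 54°  [same arc RW]
2. ∠ERW = 96°  [cyclic ERWC, opposite ∠R+∠C]
3. ∠EAR = 64°  [△EAR]
4. ∠EWR = 30°  [△ERW]
5. ∠RAW = 116°  [linear pair at A on EW]
6. ∠CRW = 34°  [△RAW]
7. ∠CWR = 92°  [△RWC]

∠CWR = 92°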